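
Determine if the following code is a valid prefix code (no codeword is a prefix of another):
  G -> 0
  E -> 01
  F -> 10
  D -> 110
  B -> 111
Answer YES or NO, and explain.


Checking each pair (does one codeword prefix another?):
  G='0' vs E='01': prefix -- VIOLATION

NO -- this is NOT a valid prefix code. G (0) is a prefix of E (01).


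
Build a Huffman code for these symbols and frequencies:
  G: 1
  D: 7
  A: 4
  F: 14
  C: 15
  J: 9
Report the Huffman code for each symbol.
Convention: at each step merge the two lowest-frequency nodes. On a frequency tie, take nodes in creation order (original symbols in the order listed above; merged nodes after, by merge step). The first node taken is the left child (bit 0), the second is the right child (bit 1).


Huffman tree construction:
Step 1: Merge G(1) + A(4) = 5
Step 2: Merge (G+A)(5) + D(7) = 12
Step 3: Merge J(9) + ((G+A)+D)(12) = 21
Step 4: Merge F(14) + C(15) = 29
Step 5: Merge (J+((G+A)+D))(21) + (F+C)(29) = 50
Read each symbol's code off the tree from the root (left child = 0, right child = 1).

Codes:
  G: 0100 (length 4)
  D: 011 (length 3)
  A: 0101 (length 4)
  F: 10 (length 2)
  C: 11 (length 2)
  J: 00 (length 2)
Average code length: 117/50 = 2.3400 bits/symbol


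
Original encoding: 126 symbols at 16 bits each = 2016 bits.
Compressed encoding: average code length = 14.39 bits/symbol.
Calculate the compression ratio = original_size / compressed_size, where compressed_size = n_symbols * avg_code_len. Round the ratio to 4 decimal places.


original_size = n_symbols * orig_bits = 126 * 16 = 2016 bits
compressed_size = n_symbols * avg_code_len = 126 * 14.39 = 1813.14 bits
ratio = original_size / compressed_size = 2016 / 1813.14 = 1.1119

Compression ratio = 1.1119


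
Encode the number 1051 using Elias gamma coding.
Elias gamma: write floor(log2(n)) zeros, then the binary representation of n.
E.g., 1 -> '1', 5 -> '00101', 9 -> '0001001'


num_bits = floor(log2(1051)) + 1 = 11
leading_zeros = num_bits - 1 = 10
binary(1051) = 10000011011

Elias gamma(1051) = '0000000000' + '10000011011' = 000000000010000011011 (21 bits)


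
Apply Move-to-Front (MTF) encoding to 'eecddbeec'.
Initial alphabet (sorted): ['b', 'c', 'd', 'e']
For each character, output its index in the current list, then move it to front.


MTF encoding:
'e': index 3 in ['b', 'c', 'd', 'e'] -> ['e', 'b', 'c', 'd']
'e': index 0 in ['e', 'b', 'c', 'd'] -> ['e', 'b', 'c', 'd']
'c': index 2 in ['e', 'b', 'c', 'd'] -> ['c', 'e', 'b', 'd']
'd': index 3 in ['c', 'e', 'b', 'd'] -> ['d', 'c', 'e', 'b']
'd': index 0 in ['d', 'c', 'e', 'b'] -> ['d', 'c', 'e', 'b']
'b': index 3 in ['d', 'c', 'e', 'b'] -> ['b', 'd', 'c', 'e']
'e': index 3 in ['b', 'd', 'c', 'e'] -> ['e', 'b', 'd', 'c']
'e': index 0 in ['e', 'b', 'd', 'c'] -> ['e', 'b', 'd', 'c']
'c': index 3 in ['e', 'b', 'd', 'c'] -> ['c', 'e', 'b', 'd']


Output: [3, 0, 2, 3, 0, 3, 3, 0, 3]


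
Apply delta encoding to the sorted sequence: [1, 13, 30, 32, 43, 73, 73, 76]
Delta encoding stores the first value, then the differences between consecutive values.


First value: 1
Deltas:
  13 - 1 = 12
  30 - 13 = 17
  32 - 30 = 2
  43 - 32 = 11
  73 - 43 = 30
  73 - 73 = 0
  76 - 73 = 3


Delta encoded: [1, 12, 17, 2, 11, 30, 0, 3]


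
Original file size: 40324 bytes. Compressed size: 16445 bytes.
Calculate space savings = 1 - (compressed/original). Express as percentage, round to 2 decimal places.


ratio = compressed/original = 16445/40324 = 0.407822
savings = 1 - ratio = 1 - 0.407822 = 0.592178
as a percentage: 0.592178 * 100 = 59.22%

Space savings = 1 - 16445/40324 = 59.22%


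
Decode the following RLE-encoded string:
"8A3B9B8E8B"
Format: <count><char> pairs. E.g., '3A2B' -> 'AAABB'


Expanding each <count><char> pair:
  8A -> 'AAAAAAAA'
  3B -> 'BBB'
  9B -> 'BBBBBBBBB'
  8E -> 'EEEEEEEE'
  8B -> 'BBBBBBBB'

Decoded = AAAAAAAABBBBBBBBBBBBEEEEEEEEBBBBBBBB


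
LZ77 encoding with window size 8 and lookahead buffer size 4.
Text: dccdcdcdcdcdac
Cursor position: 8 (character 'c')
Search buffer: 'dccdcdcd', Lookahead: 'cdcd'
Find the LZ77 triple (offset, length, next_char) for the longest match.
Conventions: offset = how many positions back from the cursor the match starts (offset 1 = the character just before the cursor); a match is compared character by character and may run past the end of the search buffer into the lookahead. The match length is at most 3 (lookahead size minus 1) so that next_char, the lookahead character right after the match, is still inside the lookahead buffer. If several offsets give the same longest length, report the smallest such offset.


Try each offset into the search buffer:
  offset=1 (pos 7, char 'd'): match length 0
  offset=2 (pos 6, char 'c'): match length 3
  offset=3 (pos 5, char 'd'): match length 0
  offset=4 (pos 4, char 'c'): match length 3
  offset=5 (pos 3, char 'd'): match length 0
  offset=6 (pos 2, char 'c'): match length 3
  offset=7 (pos 1, char 'c'): match length 1
  offset=8 (pos 0, char 'd'): match length 0
Longest match has length 3, found at offsets 2, 4, 6; take the smallest, offset 2.
next_char = character at position 8 + 3 = 11 -> 'd'

Best match: offset=2, length=3 (matching 'cdc' starting at position 6)
LZ77 triple: (2, 3, 'd')


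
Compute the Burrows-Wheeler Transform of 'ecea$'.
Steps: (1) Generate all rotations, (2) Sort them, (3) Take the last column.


Rotations (sorted):
  0: $ecea -> last char: a
  1: a$ece -> last char: e
  2: cea$e -> last char: e
  3: ea$ec -> last char: c
  4: ecea$ -> last char: $


BWT = aeec$


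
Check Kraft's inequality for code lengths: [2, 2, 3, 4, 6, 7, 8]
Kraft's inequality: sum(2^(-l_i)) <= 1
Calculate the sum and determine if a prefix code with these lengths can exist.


Sum = 2^(-2) + 2^(-2) + 2^(-3) + 2^(-4) + 2^(-6) + 2^(-7) + 2^(-8)
    = 0.25 + 0.25 + 0.125 + 0.0625 + 0.015625 + 0.0078125 + 0.00390625
    = 183/256 = 0.71484375
Since 0.71484375 <= 1, Kraft's inequality IS satisfied.
A prefix code with these lengths CAN exist.

Kraft sum = 0.71484375. Satisfied.


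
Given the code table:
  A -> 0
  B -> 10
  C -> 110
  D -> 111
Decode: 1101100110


Decoding:
110 -> C
110 -> C
0 -> A
110 -> C


Result: CCAC


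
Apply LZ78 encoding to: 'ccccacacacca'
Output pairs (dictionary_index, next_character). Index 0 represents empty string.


LZ78 encoding steps:
Dictionary: {0: ''}
Step 1: w='' (idx 0), next='c' -> output (0, 'c'), add 'c' as idx 1
Step 2: w='c' (idx 1), next='c' -> output (1, 'c'), add 'cc' as idx 2
Step 3: w='c' (idx 1), next='a' -> output (1, 'a'), add 'ca' as idx 3
Step 4: w='ca' (idx 3), next='c' -> output (3, 'c'), add 'cac' as idx 4
Step 5: w='' (idx 0), next='a' -> output (0, 'a'), add 'a' as idx 5
Step 6: w='cc' (idx 2), next='a' -> output (2, 'a'), add 'cca' as idx 6


Encoded: [(0, 'c'), (1, 'c'), (1, 'a'), (3, 'c'), (0, 'a'), (2, 'a')]


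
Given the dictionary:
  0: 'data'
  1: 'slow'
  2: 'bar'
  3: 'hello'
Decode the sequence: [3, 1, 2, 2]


Look up each index in the dictionary:
  3 -> 'hello'
  1 -> 'slow'
  2 -> 'bar'
  2 -> 'bar'

Decoded: "hello slow bar bar"


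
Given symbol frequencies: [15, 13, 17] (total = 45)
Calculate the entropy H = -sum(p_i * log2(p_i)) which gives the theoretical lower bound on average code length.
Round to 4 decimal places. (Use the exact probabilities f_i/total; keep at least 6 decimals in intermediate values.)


Per-symbol terms -p_i * log2(p_i) with p_i = f_i/45:
  p = 15/45 = 0.333333: log2(p) = -1.584963, -p*log2(p) = 0.528321
  p = 13/45 = 0.288889: log2(p) = -1.791413, -p*log2(p) = 0.517519
  p = 17/45 = 0.377778: log2(p) = -1.404390, -p*log2(p) = 0.530547
H = 0.528321 + 0.517519 + 0.530547 = 1.576387

H = 1.5764 bits/symbol


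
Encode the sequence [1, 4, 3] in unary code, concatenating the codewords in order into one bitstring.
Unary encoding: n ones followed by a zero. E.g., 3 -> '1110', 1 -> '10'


Encode each number as n ones followed by a terminating 0:
  1 -> 10 (2 bits)
  4 -> 11110 (5 bits)
  3 -> 1110 (4 bits)
Total length = 2 + 5 + 4 = 11 bits.

Unary([1, 4, 3]) = 10111101110 (11 bits)


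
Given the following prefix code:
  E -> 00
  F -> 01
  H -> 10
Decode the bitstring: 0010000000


Decoding step by step:
Bits 00 -> E
Bits 10 -> H
Bits 00 -> E
Bits 00 -> E
Bits 00 -> E


Decoded message: EHEEE


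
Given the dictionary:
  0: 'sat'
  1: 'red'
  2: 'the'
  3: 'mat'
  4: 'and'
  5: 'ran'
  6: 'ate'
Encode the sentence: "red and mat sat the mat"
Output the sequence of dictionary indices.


Look up each word in the dictionary:
  'red' -> 1
  'and' -> 4
  'mat' -> 3
  'sat' -> 0
  'the' -> 2
  'mat' -> 3

Encoded: [1, 4, 3, 0, 2, 3]


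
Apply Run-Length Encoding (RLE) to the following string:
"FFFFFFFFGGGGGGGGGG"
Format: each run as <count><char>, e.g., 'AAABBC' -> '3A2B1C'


Scanning runs left to right:
  i=0: run of 'F' x 8 -> '8F'
  i=8: run of 'G' x 10 -> '10G'

RLE = 8F10G


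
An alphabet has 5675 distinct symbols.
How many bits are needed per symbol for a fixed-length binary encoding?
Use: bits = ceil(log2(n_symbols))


log2(5675) = 12.4704
Bracket: 2^12 = 4096 < 5675 <= 2^13 = 8192
So ceil(log2(5675)) = 13

bits = ceil(log2(5675)) = ceil(12.4704) = 13 bits


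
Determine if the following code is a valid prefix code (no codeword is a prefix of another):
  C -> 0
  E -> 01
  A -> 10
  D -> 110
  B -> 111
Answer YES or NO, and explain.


Checking each pair (does one codeword prefix another?):
  C='0' vs E='01': prefix -- VIOLATION

NO -- this is NOT a valid prefix code. C (0) is a prefix of E (01).


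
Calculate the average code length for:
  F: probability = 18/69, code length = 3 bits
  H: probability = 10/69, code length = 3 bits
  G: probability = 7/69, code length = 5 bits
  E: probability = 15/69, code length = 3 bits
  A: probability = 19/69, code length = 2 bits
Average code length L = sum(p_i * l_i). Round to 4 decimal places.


Weighted contributions p_i * l_i:
  F: (18/69) * 3 = 54/69
  H: (10/69) * 3 = 30/69
  G: (7/69) * 5 = 35/69
  E: (15/69) * 3 = 45/69
  A: (19/69) * 2 = 38/69
Sum = (54 + 30 + 35 + 45 + 38)/69 = 202/69

L = 202/69 = 2.9275 bits/symbol


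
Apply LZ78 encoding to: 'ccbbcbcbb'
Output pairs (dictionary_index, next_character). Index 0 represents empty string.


LZ78 encoding steps:
Dictionary: {0: ''}
Step 1: w='' (idx 0), next='c' -> output (0, 'c'), add 'c' as idx 1
Step 2: w='c' (idx 1), next='b' -> output (1, 'b'), add 'cb' as idx 2
Step 3: w='' (idx 0), next='b' -> output (0, 'b'), add 'b' as idx 3
Step 4: w='cb' (idx 2), next='c' -> output (2, 'c'), add 'cbc' as idx 4
Step 5: w='b' (idx 3), next='b' -> output (3, 'b'), add 'bb' as idx 5


Encoded: [(0, 'c'), (1, 'b'), (0, 'b'), (2, 'c'), (3, 'b')]


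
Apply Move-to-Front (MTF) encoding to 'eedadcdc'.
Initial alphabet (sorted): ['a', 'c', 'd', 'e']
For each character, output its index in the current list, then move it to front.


MTF encoding:
'e': index 3 in ['a', 'c', 'd', 'e'] -> ['e', 'a', 'c', 'd']
'e': index 0 in ['e', 'a', 'c', 'd'] -> ['e', 'a', 'c', 'd']
'd': index 3 in ['e', 'a', 'c', 'd'] -> ['d', 'e', 'a', 'c']
'a': index 2 in ['d', 'e', 'a', 'c'] -> ['a', 'd', 'e', 'c']
'd': index 1 in ['a', 'd', 'e', 'c'] -> ['d', 'a', 'e', 'c']
'c': index 3 in ['d', 'a', 'e', 'c'] -> ['c', 'd', 'a', 'e']
'd': index 1 in ['c', 'd', 'a', 'e'] -> ['d', 'c', 'a', 'e']
'c': index 1 in ['d', 'c', 'a', 'e'] -> ['c', 'd', 'a', 'e']


Output: [3, 0, 3, 2, 1, 3, 1, 1]


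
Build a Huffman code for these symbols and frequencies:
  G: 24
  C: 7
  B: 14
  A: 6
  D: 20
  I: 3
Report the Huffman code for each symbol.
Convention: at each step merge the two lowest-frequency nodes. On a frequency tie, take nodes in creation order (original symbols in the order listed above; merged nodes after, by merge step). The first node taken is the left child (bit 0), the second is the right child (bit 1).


Huffman tree construction:
Step 1: Merge I(3) + A(6) = 9
Step 2: Merge C(7) + (I+A)(9) = 16
Step 3: Merge B(14) + (C+(I+A))(16) = 30
Step 4: Merge D(20) + G(24) = 44
Step 5: Merge (B+(C+(I+A)))(30) + (D+G)(44) = 74
Read each symbol's code off the tree from the root (left child = 0, right child = 1).

Codes:
  G: 11 (length 2)
  C: 010 (length 3)
  B: 00 (length 2)
  A: 0111 (length 4)
  D: 10 (length 2)
  I: 0110 (length 4)
Average code length: 173/74 = 2.3378 bits/symbol


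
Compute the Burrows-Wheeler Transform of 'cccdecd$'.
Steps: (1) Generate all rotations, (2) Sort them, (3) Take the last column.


Rotations (sorted):
  0: $cccdecd -> last char: d
  1: cccdecd$ -> last char: $
  2: ccdecd$c -> last char: c
  3: cd$cccde -> last char: e
  4: cdecd$cc -> last char: c
  5: d$cccdec -> last char: c
  6: decd$ccc -> last char: c
  7: ecd$cccd -> last char: d


BWT = d$cecccd


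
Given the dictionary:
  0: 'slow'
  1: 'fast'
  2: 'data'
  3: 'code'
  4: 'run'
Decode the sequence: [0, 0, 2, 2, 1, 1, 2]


Look up each index in the dictionary:
  0 -> 'slow'
  0 -> 'slow'
  2 -> 'data'
  2 -> 'data'
  1 -> 'fast'
  1 -> 'fast'
  2 -> 'data'

Decoded: "slow slow data data fast fast data"


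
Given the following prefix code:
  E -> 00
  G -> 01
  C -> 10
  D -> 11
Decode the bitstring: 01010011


Decoding step by step:
Bits 01 -> G
Bits 01 -> G
Bits 00 -> E
Bits 11 -> D


Decoded message: GGED


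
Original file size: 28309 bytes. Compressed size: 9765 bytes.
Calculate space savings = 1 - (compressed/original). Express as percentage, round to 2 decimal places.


ratio = compressed/original = 9765/28309 = 0.344943
savings = 1 - ratio = 1 - 0.344943 = 0.655057
as a percentage: 0.655057 * 100 = 65.51%

Space savings = 1 - 9765/28309 = 65.51%


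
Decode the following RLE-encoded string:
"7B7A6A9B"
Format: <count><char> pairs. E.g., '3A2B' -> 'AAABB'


Expanding each <count><char> pair:
  7B -> 'BBBBBBB'
  7A -> 'AAAAAAA'
  6A -> 'AAAAAA'
  9B -> 'BBBBBBBBB'

Decoded = BBBBBBBAAAAAAAAAAAAABBBBBBBBB


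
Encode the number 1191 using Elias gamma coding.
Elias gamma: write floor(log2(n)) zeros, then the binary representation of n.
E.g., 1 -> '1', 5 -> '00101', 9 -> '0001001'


num_bits = floor(log2(1191)) + 1 = 11
leading_zeros = num_bits - 1 = 10
binary(1191) = 10010100111

Elias gamma(1191) = '0000000000' + '10010100111' = 000000000010010100111 (21 bits)


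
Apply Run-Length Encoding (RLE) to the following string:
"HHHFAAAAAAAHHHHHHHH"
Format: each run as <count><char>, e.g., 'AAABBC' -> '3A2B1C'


Scanning runs left to right:
  i=0: run of 'H' x 3 -> '3H'
  i=3: run of 'F' x 1 -> '1F'
  i=4: run of 'A' x 7 -> '7A'
  i=11: run of 'H' x 8 -> '8H'

RLE = 3H1F7A8H


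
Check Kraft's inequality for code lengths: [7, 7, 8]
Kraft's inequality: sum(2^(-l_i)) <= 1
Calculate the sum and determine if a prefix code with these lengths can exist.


Sum = 2^(-7) + 2^(-7) + 2^(-8)
    = 0.0078125 + 0.0078125 + 0.00390625
    = 5/256 = 0.01953125
Since 0.01953125 <= 1, Kraft's inequality IS satisfied.
A prefix code with these lengths CAN exist.

Kraft sum = 0.01953125. Satisfied.


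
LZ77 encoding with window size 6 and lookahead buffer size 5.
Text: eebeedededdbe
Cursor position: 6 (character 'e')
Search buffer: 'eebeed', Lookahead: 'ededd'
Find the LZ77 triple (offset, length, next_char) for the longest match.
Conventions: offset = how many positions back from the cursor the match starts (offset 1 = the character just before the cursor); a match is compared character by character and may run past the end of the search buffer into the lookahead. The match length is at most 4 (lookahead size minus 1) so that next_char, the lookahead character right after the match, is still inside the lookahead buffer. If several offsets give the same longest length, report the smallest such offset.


Try each offset into the search buffer:
  offset=1 (pos 5, char 'd'): match length 0
  offset=2 (pos 4, char 'e'): match length 4
  offset=3 (pos 3, char 'e'): match length 1
  offset=4 (pos 2, char 'b'): match length 0
  offset=5 (pos 1, char 'e'): match length 1
  offset=6 (pos 0, char 'e'): match length 1
Longest match has length 4 at offset 2.
next_char = character at position 6 + 4 = 10 -> 'd'

Best match: offset=2, length=4 (matching 'eded' starting at position 4)
LZ77 triple: (2, 4, 'd')


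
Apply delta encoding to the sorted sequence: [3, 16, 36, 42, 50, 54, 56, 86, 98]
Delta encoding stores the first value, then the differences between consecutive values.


First value: 3
Deltas:
  16 - 3 = 13
  36 - 16 = 20
  42 - 36 = 6
  50 - 42 = 8
  54 - 50 = 4
  56 - 54 = 2
  86 - 56 = 30
  98 - 86 = 12


Delta encoded: [3, 13, 20, 6, 8, 4, 2, 30, 12]


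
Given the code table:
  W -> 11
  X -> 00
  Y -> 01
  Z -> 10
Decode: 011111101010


Decoding:
01 -> Y
11 -> W
11 -> W
10 -> Z
10 -> Z
10 -> Z


Result: YWWZZZ


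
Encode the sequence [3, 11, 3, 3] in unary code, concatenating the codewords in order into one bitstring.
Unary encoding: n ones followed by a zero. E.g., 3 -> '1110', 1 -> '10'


Encode each number as n ones followed by a terminating 0:
  3 -> 1110 (4 bits)
  11 -> 111111111110 (12 bits)
  3 -> 1110 (4 bits)
  3 -> 1110 (4 bits)
Total length = 4 + 12 + 4 + 4 = 24 bits.

Unary([3, 11, 3, 3]) = 111011111111111011101110 (24 bits)


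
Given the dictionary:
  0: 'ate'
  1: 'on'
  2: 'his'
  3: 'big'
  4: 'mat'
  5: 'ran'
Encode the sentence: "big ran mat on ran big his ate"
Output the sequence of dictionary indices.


Look up each word in the dictionary:
  'big' -> 3
  'ran' -> 5
  'mat' -> 4
  'on' -> 1
  'ran' -> 5
  'big' -> 3
  'his' -> 2
  'ate' -> 0

Encoded: [3, 5, 4, 1, 5, 3, 2, 0]


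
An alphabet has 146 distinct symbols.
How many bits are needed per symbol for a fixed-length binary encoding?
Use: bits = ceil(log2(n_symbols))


log2(146) = 7.1898
Bracket: 2^7 = 128 < 146 <= 2^8 = 256
So ceil(log2(146)) = 8

bits = ceil(log2(146)) = ceil(7.1898) = 8 bits


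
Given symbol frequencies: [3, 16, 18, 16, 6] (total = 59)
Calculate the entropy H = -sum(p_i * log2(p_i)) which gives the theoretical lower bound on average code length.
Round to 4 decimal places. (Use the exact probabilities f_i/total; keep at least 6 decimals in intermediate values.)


Per-symbol terms -p_i * log2(p_i) with p_i = f_i/59:
  p = 3/59 = 0.050847: log2(p) = -4.297681, -p*log2(p) = 0.218526
  p = 16/59 = 0.271186: log2(p) = -1.882643, -p*log2(p) = 0.510547
  p = 18/59 = 0.305085: log2(p) = -1.712718, -p*log2(p) = 0.522524
  p = 16/59 = 0.271186: log2(p) = -1.882643, -p*log2(p) = 0.510547
  p = 6/59 = 0.101695: log2(p) = -3.297681, -p*log2(p) = 0.335357
H = 0.218526 + 0.510547 + 0.522524 + 0.510547 + 0.335357 = 2.097501

H = 2.0975 bits/symbol


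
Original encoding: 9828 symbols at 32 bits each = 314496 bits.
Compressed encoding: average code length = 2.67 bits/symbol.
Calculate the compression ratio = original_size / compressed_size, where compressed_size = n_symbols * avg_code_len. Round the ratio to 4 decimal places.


original_size = n_symbols * orig_bits = 9828 * 32 = 314496 bits
compressed_size = n_symbols * avg_code_len = 9828 * 2.67 = 26240.76 bits
ratio = original_size / compressed_size = 314496 / 26240.76 = 11.985

Compression ratio = 11.985


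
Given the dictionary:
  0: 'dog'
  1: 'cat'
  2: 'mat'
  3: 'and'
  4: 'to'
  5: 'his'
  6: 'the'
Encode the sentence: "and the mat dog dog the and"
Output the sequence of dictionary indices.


Look up each word in the dictionary:
  'and' -> 3
  'the' -> 6
  'mat' -> 2
  'dog' -> 0
  'dog' -> 0
  'the' -> 6
  'and' -> 3

Encoded: [3, 6, 2, 0, 0, 6, 3]


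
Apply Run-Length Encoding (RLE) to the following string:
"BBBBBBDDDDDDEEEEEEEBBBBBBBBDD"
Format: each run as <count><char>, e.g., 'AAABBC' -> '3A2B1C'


Scanning runs left to right:
  i=0: run of 'B' x 6 -> '6B'
  i=6: run of 'D' x 6 -> '6D'
  i=12: run of 'E' x 7 -> '7E'
  i=19: run of 'B' x 8 -> '8B'
  i=27: run of 'D' x 2 -> '2D'

RLE = 6B6D7E8B2D


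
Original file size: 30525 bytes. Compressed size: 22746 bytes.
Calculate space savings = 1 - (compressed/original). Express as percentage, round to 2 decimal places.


ratio = compressed/original = 22746/30525 = 0.74516
savings = 1 - ratio = 1 - 0.74516 = 0.25484
as a percentage: 0.25484 * 100 = 25.48%

Space savings = 1 - 22746/30525 = 25.48%


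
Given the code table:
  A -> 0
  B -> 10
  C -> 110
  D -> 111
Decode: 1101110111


Decoding:
110 -> C
111 -> D
0 -> A
111 -> D


Result: CDAD


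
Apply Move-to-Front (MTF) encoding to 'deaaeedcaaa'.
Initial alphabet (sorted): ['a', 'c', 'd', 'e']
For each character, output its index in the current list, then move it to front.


MTF encoding:
'd': index 2 in ['a', 'c', 'd', 'e'] -> ['d', 'a', 'c', 'e']
'e': index 3 in ['d', 'a', 'c', 'e'] -> ['e', 'd', 'a', 'c']
'a': index 2 in ['e', 'd', 'a', 'c'] -> ['a', 'e', 'd', 'c']
'a': index 0 in ['a', 'e', 'd', 'c'] -> ['a', 'e', 'd', 'c']
'e': index 1 in ['a', 'e', 'd', 'c'] -> ['e', 'a', 'd', 'c']
'e': index 0 in ['e', 'a', 'd', 'c'] -> ['e', 'a', 'd', 'c']
'd': index 2 in ['e', 'a', 'd', 'c'] -> ['d', 'e', 'a', 'c']
'c': index 3 in ['d', 'e', 'a', 'c'] -> ['c', 'd', 'e', 'a']
'a': index 3 in ['c', 'd', 'e', 'a'] -> ['a', 'c', 'd', 'e']
'a': index 0 in ['a', 'c', 'd', 'e'] -> ['a', 'c', 'd', 'e']
'a': index 0 in ['a', 'c', 'd', 'e'] -> ['a', 'c', 'd', 'e']


Output: [2, 3, 2, 0, 1, 0, 2, 3, 3, 0, 0]


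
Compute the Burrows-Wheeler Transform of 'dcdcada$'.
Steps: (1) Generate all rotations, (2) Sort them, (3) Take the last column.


Rotations (sorted):
  0: $dcdcada -> last char: a
  1: a$dcdcad -> last char: d
  2: ada$dcdc -> last char: c
  3: cada$dcd -> last char: d
  4: cdcada$d -> last char: d
  5: da$dcdca -> last char: a
  6: dcada$dc -> last char: c
  7: dcdcada$ -> last char: $


BWT = adcddac$


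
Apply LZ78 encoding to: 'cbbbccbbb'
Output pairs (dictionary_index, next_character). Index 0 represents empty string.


LZ78 encoding steps:
Dictionary: {0: ''}
Step 1: w='' (idx 0), next='c' -> output (0, 'c'), add 'c' as idx 1
Step 2: w='' (idx 0), next='b' -> output (0, 'b'), add 'b' as idx 2
Step 3: w='b' (idx 2), next='b' -> output (2, 'b'), add 'bb' as idx 3
Step 4: w='c' (idx 1), next='c' -> output (1, 'c'), add 'cc' as idx 4
Step 5: w='bb' (idx 3), next='b' -> output (3, 'b'), add 'bbb' as idx 5


Encoded: [(0, 'c'), (0, 'b'), (2, 'b'), (1, 'c'), (3, 'b')]


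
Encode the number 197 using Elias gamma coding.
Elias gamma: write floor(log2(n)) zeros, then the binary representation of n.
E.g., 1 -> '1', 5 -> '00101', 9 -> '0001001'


num_bits = floor(log2(197)) + 1 = 8
leading_zeros = num_bits - 1 = 7
binary(197) = 11000101

Elias gamma(197) = '0000000' + '11000101' = 000000011000101 (15 bits)


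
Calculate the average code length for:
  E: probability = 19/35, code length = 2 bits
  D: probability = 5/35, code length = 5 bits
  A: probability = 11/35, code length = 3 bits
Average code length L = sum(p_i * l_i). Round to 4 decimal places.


Weighted contributions p_i * l_i:
  E: (19/35) * 2 = 38/35
  D: (5/35) * 5 = 25/35
  A: (11/35) * 3 = 33/35
Sum = (38 + 25 + 33)/35 = 96/35

L = 96/35 = 2.7429 bits/symbol


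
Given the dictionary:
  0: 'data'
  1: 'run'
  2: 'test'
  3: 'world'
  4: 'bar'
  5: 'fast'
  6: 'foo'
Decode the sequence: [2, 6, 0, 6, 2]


Look up each index in the dictionary:
  2 -> 'test'
  6 -> 'foo'
  0 -> 'data'
  6 -> 'foo'
  2 -> 'test'

Decoded: "test foo data foo test"


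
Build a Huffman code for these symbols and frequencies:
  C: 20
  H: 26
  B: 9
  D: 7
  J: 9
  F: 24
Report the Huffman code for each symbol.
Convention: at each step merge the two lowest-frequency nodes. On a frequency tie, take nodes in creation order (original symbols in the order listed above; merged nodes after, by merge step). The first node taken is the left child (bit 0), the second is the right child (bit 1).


Huffman tree construction:
Step 1: Merge D(7) + B(9) = 16
Step 2: Merge J(9) + (D+B)(16) = 25
Step 3: Merge C(20) + F(24) = 44
Step 4: Merge (J+(D+B))(25) + H(26) = 51
Step 5: Merge (C+F)(44) + ((J+(D+B))+H)(51) = 95
Read each symbol's code off the tree from the root (left child = 0, right child = 1).

Codes:
  C: 00 (length 2)
  H: 11 (length 2)
  B: 1011 (length 4)
  D: 1010 (length 4)
  J: 100 (length 3)
  F: 01 (length 2)
Average code length: 231/95 = 2.4316 bits/symbol


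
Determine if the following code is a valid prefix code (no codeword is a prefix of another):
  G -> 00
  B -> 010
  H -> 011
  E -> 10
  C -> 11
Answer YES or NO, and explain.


Checking each pair (does one codeword prefix another?):
  G='00' vs B='010': no prefix
  G='00' vs H='011': no prefix
  G='00' vs E='10': no prefix
  G='00' vs C='11': no prefix
  B='010' vs G='00': no prefix
  B='010' vs H='011': no prefix
  B='010' vs E='10': no prefix
  B='010' vs C='11': no prefix
  H='011' vs G='00': no prefix
  H='011' vs B='010': no prefix
  H='011' vs E='10': no prefix
  H='011' vs C='11': no prefix
  E='10' vs G='00': no prefix
  E='10' vs B='010': no prefix
  E='10' vs H='011': no prefix
  E='10' vs C='11': no prefix
  C='11' vs G='00': no prefix
  C='11' vs B='010': no prefix
  C='11' vs H='011': no prefix
  C='11' vs E='10': no prefix
No violation found over all pairs.

YES -- this is a valid prefix code. No codeword is a prefix of any other codeword.


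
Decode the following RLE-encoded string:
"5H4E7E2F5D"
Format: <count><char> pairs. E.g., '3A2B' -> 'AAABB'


Expanding each <count><char> pair:
  5H -> 'HHHHH'
  4E -> 'EEEE'
  7E -> 'EEEEEEE'
  2F -> 'FF'
  5D -> 'DDDDD'

Decoded = HHHHHEEEEEEEEEEEFFDDDDD


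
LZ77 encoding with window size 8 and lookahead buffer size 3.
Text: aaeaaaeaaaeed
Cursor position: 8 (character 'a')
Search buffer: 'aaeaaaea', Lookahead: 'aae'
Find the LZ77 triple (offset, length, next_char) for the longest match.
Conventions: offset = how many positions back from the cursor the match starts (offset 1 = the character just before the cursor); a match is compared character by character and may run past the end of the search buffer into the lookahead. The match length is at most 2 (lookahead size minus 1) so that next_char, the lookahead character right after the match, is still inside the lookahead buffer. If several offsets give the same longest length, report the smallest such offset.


Try each offset into the search buffer:
  offset=1 (pos 7, char 'a'): match length 2
  offset=2 (pos 6, char 'e'): match length 0
  offset=3 (pos 5, char 'a'): match length 1
  offset=4 (pos 4, char 'a'): match length 2
  offset=5 (pos 3, char 'a'): match length 2
  offset=6 (pos 2, char 'e'): match length 0
  offset=7 (pos 1, char 'a'): match length 1
  offset=8 (pos 0, char 'a'): match length 2
Longest match has length 2, found at offsets 1, 4, 5, 8; take the smallest, offset 1.
next_char = character at position 8 + 2 = 10 -> 'e'

Best match: offset=1, length=2 (matching 'aa' starting at position 7)
LZ77 triple: (1, 2, 'e')


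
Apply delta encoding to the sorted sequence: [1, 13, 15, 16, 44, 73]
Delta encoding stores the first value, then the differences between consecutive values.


First value: 1
Deltas:
  13 - 1 = 12
  15 - 13 = 2
  16 - 15 = 1
  44 - 16 = 28
  73 - 44 = 29


Delta encoded: [1, 12, 2, 1, 28, 29]


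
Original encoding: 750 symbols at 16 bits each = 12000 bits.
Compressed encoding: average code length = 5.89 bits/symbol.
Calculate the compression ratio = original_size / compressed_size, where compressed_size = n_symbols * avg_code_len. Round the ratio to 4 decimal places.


original_size = n_symbols * orig_bits = 750 * 16 = 12000 bits
compressed_size = n_symbols * avg_code_len = 750 * 5.89 = 4417.5 bits
ratio = original_size / compressed_size = 12000 / 4417.5 = 2.7165

Compression ratio = 2.7165


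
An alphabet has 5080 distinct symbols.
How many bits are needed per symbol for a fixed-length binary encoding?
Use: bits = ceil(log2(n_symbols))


log2(5080) = 12.3106
Bracket: 2^12 = 4096 < 5080 <= 2^13 = 8192
So ceil(log2(5080)) = 13

bits = ceil(log2(5080)) = ceil(12.3106) = 13 bits


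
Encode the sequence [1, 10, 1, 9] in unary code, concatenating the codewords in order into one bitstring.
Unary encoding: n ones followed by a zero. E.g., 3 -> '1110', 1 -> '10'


Encode each number as n ones followed by a terminating 0:
  1 -> 10 (2 bits)
  10 -> 11111111110 (11 bits)
  1 -> 10 (2 bits)
  9 -> 1111111110 (10 bits)
Total length = 2 + 11 + 2 + 10 = 25 bits.

Unary([1, 10, 1, 9]) = 1011111111110101111111110 (25 bits)


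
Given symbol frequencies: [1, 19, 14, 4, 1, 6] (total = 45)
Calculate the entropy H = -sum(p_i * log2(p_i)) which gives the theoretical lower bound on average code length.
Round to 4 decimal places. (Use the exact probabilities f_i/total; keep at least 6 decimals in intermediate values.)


Per-symbol terms -p_i * log2(p_i) with p_i = f_i/45:
  p = 1/45 = 0.022222: log2(p) = -5.491853, -p*log2(p) = 0.122041
  p = 19/45 = 0.422222: log2(p) = -1.243926, -p*log2(p) = 0.525213
  p = 14/45 = 0.311111: log2(p) = -1.684498, -p*log2(p) = 0.524066
  p = 4/45 = 0.088889: log2(p) = -3.491853, -p*log2(p) = 0.310387
  p = 1/45 = 0.022222: log2(p) = -5.491853, -p*log2(p) = 0.122041
  p = 6/45 = 0.133333: log2(p) = -2.906891, -p*log2(p) = 0.387585
H = 0.122041 + 0.525213 + 0.524066 + 0.310387 + 0.122041 + 0.387585 = 1.991333

H = 1.9913 bits/symbol


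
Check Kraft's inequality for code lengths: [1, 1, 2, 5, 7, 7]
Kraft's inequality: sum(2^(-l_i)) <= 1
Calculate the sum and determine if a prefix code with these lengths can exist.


Sum = 2^(-1) + 2^(-1) + 2^(-2) + 2^(-5) + 2^(-7) + 2^(-7)
    = 0.5 + 0.5 + 0.25 + 0.03125 + 0.0078125 + 0.0078125
    = 166/128 = 1.296875
Since 1.296875 > 1, Kraft's inequality is NOT satisfied.
A prefix code with these lengths CANNOT exist.

Kraft sum = 1.296875. Not satisfied.


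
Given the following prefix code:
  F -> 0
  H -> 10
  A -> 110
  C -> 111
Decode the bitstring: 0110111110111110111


Decoding step by step:
Bits 0 -> F
Bits 110 -> A
Bits 111 -> C
Bits 110 -> A
Bits 111 -> C
Bits 110 -> A
Bits 111 -> C


Decoded message: FACACAC


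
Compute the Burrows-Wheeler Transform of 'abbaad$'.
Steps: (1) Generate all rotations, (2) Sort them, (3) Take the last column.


Rotations (sorted):
  0: $abbaad -> last char: d
  1: aad$abb -> last char: b
  2: abbaad$ -> last char: $
  3: ad$abba -> last char: a
  4: baad$ab -> last char: b
  5: bbaad$a -> last char: a
  6: d$abbaa -> last char: a


BWT = db$abaa


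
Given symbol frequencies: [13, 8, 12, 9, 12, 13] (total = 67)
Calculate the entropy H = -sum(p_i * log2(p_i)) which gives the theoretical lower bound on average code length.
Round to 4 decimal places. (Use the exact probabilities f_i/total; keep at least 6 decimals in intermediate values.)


Per-symbol terms -p_i * log2(p_i) with p_i = f_i/67:
  p = 13/67 = 0.194030: log2(p) = -2.365649, -p*log2(p) = 0.459007
  p = 8/67 = 0.119403: log2(p) = -3.066089, -p*log2(p) = 0.366100
  p = 12/67 = 0.179104: log2(p) = -2.481127, -p*log2(p) = 0.444381
  p = 9/67 = 0.134328: log2(p) = -2.896164, -p*log2(p) = 0.389037
  p = 12/67 = 0.179104: log2(p) = -2.481127, -p*log2(p) = 0.444381
  p = 13/67 = 0.194030: log2(p) = -2.365649, -p*log2(p) = 0.459007
H = 0.459007 + 0.366100 + 0.444381 + 0.389037 + 0.444381 + 0.459007 = 2.561913

H = 2.5619 bits/symbol


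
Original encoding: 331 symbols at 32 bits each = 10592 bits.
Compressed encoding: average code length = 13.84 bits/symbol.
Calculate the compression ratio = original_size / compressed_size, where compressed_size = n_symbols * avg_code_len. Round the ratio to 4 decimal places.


original_size = n_symbols * orig_bits = 331 * 32 = 10592 bits
compressed_size = n_symbols * avg_code_len = 331 * 13.84 = 4581.04 bits
ratio = original_size / compressed_size = 10592 / 4581.04 = 2.3121

Compression ratio = 2.3121


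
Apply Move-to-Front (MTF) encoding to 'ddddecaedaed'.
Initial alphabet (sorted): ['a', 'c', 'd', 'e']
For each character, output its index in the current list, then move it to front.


MTF encoding:
'd': index 2 in ['a', 'c', 'd', 'e'] -> ['d', 'a', 'c', 'e']
'd': index 0 in ['d', 'a', 'c', 'e'] -> ['d', 'a', 'c', 'e']
'd': index 0 in ['d', 'a', 'c', 'e'] -> ['d', 'a', 'c', 'e']
'd': index 0 in ['d', 'a', 'c', 'e'] -> ['d', 'a', 'c', 'e']
'e': index 3 in ['d', 'a', 'c', 'e'] -> ['e', 'd', 'a', 'c']
'c': index 3 in ['e', 'd', 'a', 'c'] -> ['c', 'e', 'd', 'a']
'a': index 3 in ['c', 'e', 'd', 'a'] -> ['a', 'c', 'e', 'd']
'e': index 2 in ['a', 'c', 'e', 'd'] -> ['e', 'a', 'c', 'd']
'd': index 3 in ['e', 'a', 'c', 'd'] -> ['d', 'e', 'a', 'c']
'a': index 2 in ['d', 'e', 'a', 'c'] -> ['a', 'd', 'e', 'c']
'e': index 2 in ['a', 'd', 'e', 'c'] -> ['e', 'a', 'd', 'c']
'd': index 2 in ['e', 'a', 'd', 'c'] -> ['d', 'e', 'a', 'c']


Output: [2, 0, 0, 0, 3, 3, 3, 2, 3, 2, 2, 2]


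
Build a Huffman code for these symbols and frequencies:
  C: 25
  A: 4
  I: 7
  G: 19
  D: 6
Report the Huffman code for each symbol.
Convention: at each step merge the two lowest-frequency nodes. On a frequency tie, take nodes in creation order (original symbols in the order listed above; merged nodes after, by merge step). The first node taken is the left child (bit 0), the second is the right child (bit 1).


Huffman tree construction:
Step 1: Merge A(4) + D(6) = 10
Step 2: Merge I(7) + (A+D)(10) = 17
Step 3: Merge (I+(A+D))(17) + G(19) = 36
Step 4: Merge C(25) + ((I+(A+D))+G)(36) = 61
Read each symbol's code off the tree from the root (left child = 0, right child = 1).

Codes:
  C: 0 (length 1)
  A: 1010 (length 4)
  I: 100 (length 3)
  G: 11 (length 2)
  D: 1011 (length 4)
Average code length: 124/61 = 2.0328 bits/symbol


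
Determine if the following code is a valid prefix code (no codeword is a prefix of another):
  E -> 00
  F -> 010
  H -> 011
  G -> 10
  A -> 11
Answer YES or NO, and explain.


Checking each pair (does one codeword prefix another?):
  E='00' vs F='010': no prefix
  E='00' vs H='011': no prefix
  E='00' vs G='10': no prefix
  E='00' vs A='11': no prefix
  F='010' vs E='00': no prefix
  F='010' vs H='011': no prefix
  F='010' vs G='10': no prefix
  F='010' vs A='11': no prefix
  H='011' vs E='00': no prefix
  H='011' vs F='010': no prefix
  H='011' vs G='10': no prefix
  H='011' vs A='11': no prefix
  G='10' vs E='00': no prefix
  G='10' vs F='010': no prefix
  G='10' vs H='011': no prefix
  G='10' vs A='11': no prefix
  A='11' vs E='00': no prefix
  A='11' vs F='010': no prefix
  A='11' vs H='011': no prefix
  A='11' vs G='10': no prefix
No violation found over all pairs.

YES -- this is a valid prefix code. No codeword is a prefix of any other codeword.


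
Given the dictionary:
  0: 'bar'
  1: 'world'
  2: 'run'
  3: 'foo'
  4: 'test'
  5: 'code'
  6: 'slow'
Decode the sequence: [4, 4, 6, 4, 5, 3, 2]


Look up each index in the dictionary:
  4 -> 'test'
  4 -> 'test'
  6 -> 'slow'
  4 -> 'test'
  5 -> 'code'
  3 -> 'foo'
  2 -> 'run'

Decoded: "test test slow test code foo run"


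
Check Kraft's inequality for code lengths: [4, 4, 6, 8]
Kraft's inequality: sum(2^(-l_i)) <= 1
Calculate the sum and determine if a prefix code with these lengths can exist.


Sum = 2^(-4) + 2^(-4) + 2^(-6) + 2^(-8)
    = 0.0625 + 0.0625 + 0.015625 + 0.00390625
    = 37/256 = 0.14453125
Since 0.14453125 <= 1, Kraft's inequality IS satisfied.
A prefix code with these lengths CAN exist.

Kraft sum = 0.14453125. Satisfied.


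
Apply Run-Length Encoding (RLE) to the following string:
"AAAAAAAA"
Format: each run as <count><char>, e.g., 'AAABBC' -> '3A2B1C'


Scanning runs left to right:
  i=0: run of 'A' x 8 -> '8A'

RLE = 8A


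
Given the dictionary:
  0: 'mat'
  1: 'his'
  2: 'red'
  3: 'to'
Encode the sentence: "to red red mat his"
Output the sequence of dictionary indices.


Look up each word in the dictionary:
  'to' -> 3
  'red' -> 2
  'red' -> 2
  'mat' -> 0
  'his' -> 1

Encoded: [3, 2, 2, 0, 1]


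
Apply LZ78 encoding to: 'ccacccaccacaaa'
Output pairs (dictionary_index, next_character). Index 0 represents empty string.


LZ78 encoding steps:
Dictionary: {0: ''}
Step 1: w='' (idx 0), next='c' -> output (0, 'c'), add 'c' as idx 1
Step 2: w='c' (idx 1), next='a' -> output (1, 'a'), add 'ca' as idx 2
Step 3: w='c' (idx 1), next='c' -> output (1, 'c'), add 'cc' as idx 3
Step 4: w='ca' (idx 2), next='c' -> output (2, 'c'), add 'cac' as idx 4
Step 5: w='cac' (idx 4), next='a' -> output (4, 'a'), add 'caca' as idx 5
Step 6: w='' (idx 0), next='a' -> output (0, 'a'), add 'a' as idx 6
Step 7: w='a' (idx 6), end of input -> output (6, '')


Encoded: [(0, 'c'), (1, 'a'), (1, 'c'), (2, 'c'), (4, 'a'), (0, 'a'), (6, '')]


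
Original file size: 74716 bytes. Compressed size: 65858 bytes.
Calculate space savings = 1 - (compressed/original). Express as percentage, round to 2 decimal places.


ratio = compressed/original = 65858/74716 = 0.881444
savings = 1 - ratio = 1 - 0.881444 = 0.118556
as a percentage: 0.118556 * 100 = 11.86%

Space savings = 1 - 65858/74716 = 11.86%


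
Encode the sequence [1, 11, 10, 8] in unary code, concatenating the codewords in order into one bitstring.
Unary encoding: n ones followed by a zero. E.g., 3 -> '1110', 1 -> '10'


Encode each number as n ones followed by a terminating 0:
  1 -> 10 (2 bits)
  11 -> 111111111110 (12 bits)
  10 -> 11111111110 (11 bits)
  8 -> 111111110 (9 bits)
Total length = 2 + 12 + 11 + 9 = 34 bits.

Unary([1, 11, 10, 8]) = 1011111111111011111111110111111110 (34 bits)


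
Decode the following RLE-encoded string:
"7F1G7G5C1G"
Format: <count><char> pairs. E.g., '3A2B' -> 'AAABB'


Expanding each <count><char> pair:
  7F -> 'FFFFFFF'
  1G -> 'G'
  7G -> 'GGGGGGG'
  5C -> 'CCCCC'
  1G -> 'G'

Decoded = FFFFFFFGGGGGGGGCCCCCG


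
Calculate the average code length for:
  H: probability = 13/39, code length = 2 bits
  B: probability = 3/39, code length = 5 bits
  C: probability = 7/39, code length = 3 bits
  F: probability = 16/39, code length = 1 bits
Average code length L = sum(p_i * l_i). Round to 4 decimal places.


Weighted contributions p_i * l_i:
  H: (13/39) * 2 = 26/39
  B: (3/39) * 5 = 15/39
  C: (7/39) * 3 = 21/39
  F: (16/39) * 1 = 16/39
Sum = (26 + 15 + 21 + 16)/39 = 78/39

L = 78/39 = 2.0000 bits/symbol


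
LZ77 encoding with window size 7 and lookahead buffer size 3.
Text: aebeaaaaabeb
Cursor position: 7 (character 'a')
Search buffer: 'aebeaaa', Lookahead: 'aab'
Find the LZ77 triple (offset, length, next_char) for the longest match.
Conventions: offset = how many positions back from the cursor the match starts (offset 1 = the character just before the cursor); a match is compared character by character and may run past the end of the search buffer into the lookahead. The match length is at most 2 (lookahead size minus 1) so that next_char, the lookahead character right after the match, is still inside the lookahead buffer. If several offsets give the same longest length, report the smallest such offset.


Try each offset into the search buffer:
  offset=1 (pos 6, char 'a'): match length 2
  offset=2 (pos 5, char 'a'): match length 2
  offset=3 (pos 4, char 'a'): match length 2
  offset=4 (pos 3, char 'e'): match length 0
  offset=5 (pos 2, char 'b'): match length 0
  offset=6 (pos 1, char 'e'): match length 0
  offset=7 (pos 0, char 'a'): match length 1
Longest match has length 2, found at offsets 1, 2, 3; take the smallest, offset 1.
next_char = character at position 7 + 2 = 9 -> 'b'

Best match: offset=1, length=2 (matching 'aa' starting at position 6)
LZ77 triple: (1, 2, 'b')


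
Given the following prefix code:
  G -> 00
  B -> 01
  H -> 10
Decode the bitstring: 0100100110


Decoding step by step:
Bits 01 -> B
Bits 00 -> G
Bits 10 -> H
Bits 01 -> B
Bits 10 -> H


Decoded message: BGHBH


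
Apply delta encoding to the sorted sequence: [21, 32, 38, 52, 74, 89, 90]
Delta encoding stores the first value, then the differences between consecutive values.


First value: 21
Deltas:
  32 - 21 = 11
  38 - 32 = 6
  52 - 38 = 14
  74 - 52 = 22
  89 - 74 = 15
  90 - 89 = 1


Delta encoded: [21, 11, 6, 14, 22, 15, 1]


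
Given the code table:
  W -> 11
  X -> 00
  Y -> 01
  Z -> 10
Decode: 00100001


Decoding:
00 -> X
10 -> Z
00 -> X
01 -> Y


Result: XZXY
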